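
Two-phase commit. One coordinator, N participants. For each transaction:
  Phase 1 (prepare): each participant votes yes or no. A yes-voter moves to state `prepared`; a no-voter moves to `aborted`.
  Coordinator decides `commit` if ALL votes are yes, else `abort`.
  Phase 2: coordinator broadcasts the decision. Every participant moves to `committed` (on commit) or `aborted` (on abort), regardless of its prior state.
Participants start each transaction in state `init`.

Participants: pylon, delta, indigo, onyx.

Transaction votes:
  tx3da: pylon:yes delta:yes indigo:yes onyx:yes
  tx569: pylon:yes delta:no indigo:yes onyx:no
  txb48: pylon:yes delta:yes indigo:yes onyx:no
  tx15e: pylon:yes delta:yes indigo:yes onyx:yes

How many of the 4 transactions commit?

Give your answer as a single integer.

tx3da: all yes -> commit (commits=1)
tx569: no from delta, onyx -> abort (commits=1)
txb48: no from onyx -> abort (commits=1)
tx15e: all yes -> commit (commits=2)

Answer: 2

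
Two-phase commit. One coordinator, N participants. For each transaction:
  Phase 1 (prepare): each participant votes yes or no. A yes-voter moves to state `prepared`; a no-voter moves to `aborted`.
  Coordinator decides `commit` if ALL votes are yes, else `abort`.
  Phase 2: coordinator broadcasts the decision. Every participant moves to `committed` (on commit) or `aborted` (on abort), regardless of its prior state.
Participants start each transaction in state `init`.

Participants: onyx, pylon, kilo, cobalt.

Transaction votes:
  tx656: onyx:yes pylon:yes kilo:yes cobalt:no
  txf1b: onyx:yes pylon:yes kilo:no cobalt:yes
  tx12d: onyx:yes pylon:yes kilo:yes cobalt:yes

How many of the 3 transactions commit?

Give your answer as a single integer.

Answer: 1

Derivation:
tx656: no from cobalt -> abort (commits=0)
txf1b: no from kilo -> abort (commits=0)
tx12d: all yes -> commit (commits=1)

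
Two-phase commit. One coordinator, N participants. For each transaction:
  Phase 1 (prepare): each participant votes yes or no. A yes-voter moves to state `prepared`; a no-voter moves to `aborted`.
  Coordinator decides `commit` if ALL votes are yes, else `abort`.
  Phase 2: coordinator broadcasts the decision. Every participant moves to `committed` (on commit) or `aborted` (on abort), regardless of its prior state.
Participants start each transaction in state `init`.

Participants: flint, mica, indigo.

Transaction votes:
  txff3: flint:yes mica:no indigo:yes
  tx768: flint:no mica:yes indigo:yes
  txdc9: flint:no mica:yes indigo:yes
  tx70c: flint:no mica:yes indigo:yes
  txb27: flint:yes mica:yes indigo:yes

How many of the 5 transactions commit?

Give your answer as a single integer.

txff3: no from mica -> abort (commits=0)
tx768: no from flint -> abort (commits=0)
txdc9: no from flint -> abort (commits=0)
tx70c: no from flint -> abort (commits=0)
txb27: all yes -> commit (commits=1)

Answer: 1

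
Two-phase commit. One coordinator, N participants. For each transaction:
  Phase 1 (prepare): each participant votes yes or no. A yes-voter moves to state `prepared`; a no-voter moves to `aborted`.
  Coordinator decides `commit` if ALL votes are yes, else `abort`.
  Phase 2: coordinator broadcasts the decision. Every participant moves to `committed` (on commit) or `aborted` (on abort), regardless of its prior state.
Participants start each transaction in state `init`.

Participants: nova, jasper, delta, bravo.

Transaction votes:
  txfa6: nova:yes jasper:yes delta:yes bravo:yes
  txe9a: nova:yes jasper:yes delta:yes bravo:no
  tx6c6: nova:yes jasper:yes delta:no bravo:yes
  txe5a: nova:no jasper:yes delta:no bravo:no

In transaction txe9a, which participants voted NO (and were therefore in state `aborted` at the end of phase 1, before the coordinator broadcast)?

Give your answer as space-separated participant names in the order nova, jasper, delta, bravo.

Txn txe9a phase 1: nova yes -> prepared; jasper yes -> prepared; delta yes -> prepared; bravo no -> aborted

Answer: bravo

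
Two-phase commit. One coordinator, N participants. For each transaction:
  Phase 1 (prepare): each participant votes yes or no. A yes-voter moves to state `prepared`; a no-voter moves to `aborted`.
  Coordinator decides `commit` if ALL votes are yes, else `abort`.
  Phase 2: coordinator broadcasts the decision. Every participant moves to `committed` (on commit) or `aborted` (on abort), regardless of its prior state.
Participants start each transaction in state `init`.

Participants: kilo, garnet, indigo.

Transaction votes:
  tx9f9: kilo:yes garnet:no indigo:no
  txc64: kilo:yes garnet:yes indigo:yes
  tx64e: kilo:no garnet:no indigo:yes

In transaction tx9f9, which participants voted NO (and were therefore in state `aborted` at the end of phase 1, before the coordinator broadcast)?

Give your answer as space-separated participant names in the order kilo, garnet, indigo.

Answer: garnet indigo

Derivation:
Txn tx9f9 phase 1: kilo yes -> prepared; garnet no -> aborted; indigo no -> aborted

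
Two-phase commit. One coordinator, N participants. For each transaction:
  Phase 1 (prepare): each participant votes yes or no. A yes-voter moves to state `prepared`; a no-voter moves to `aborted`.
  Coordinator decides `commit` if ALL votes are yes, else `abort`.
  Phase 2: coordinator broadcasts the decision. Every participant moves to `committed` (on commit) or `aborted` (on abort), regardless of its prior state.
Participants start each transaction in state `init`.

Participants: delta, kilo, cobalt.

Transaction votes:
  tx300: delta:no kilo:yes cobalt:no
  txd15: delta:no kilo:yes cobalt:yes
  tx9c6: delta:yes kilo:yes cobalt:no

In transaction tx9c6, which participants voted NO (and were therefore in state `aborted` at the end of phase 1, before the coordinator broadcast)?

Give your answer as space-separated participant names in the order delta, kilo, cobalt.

Answer: cobalt

Derivation:
Txn tx9c6 phase 1: delta yes -> prepared; kilo yes -> prepared; cobalt no -> aborted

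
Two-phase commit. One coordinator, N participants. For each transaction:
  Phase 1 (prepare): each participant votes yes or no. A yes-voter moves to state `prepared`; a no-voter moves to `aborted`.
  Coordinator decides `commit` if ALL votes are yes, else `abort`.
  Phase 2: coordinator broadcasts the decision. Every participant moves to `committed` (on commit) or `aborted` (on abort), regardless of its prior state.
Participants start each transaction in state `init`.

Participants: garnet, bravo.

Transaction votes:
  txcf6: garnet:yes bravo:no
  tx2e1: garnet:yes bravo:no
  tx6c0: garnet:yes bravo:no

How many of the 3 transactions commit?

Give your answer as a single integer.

Answer: 0

Derivation:
txcf6: no from bravo -> abort (commits=0)
tx2e1: no from bravo -> abort (commits=0)
tx6c0: no from bravo -> abort (commits=0)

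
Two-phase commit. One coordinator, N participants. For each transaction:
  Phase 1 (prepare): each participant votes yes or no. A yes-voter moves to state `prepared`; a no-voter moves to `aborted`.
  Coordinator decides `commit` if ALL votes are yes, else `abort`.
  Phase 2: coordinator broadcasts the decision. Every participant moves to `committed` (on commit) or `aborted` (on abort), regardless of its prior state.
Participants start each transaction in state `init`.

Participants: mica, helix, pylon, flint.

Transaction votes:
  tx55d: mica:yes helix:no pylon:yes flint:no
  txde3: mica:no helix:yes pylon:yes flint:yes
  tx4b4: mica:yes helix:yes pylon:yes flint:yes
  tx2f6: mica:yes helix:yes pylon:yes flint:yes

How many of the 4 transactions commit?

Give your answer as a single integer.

tx55d: no from helix, flint -> abort (commits=0)
txde3: no from mica -> abort (commits=0)
tx4b4: all yes -> commit (commits=1)
tx2f6: all yes -> commit (commits=2)

Answer: 2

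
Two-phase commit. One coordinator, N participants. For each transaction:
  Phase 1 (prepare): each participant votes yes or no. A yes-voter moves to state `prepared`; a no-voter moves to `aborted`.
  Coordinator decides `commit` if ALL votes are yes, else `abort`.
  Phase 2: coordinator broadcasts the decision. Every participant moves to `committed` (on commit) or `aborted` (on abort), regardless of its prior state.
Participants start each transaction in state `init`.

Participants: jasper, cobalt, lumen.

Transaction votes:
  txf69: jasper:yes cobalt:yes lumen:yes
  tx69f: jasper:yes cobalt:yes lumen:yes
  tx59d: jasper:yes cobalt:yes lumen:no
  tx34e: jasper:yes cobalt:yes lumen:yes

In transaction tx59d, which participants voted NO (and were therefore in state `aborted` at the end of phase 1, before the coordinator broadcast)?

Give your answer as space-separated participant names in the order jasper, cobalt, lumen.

Txn tx59d phase 1: jasper yes -> prepared; cobalt yes -> prepared; lumen no -> aborted

Answer: lumen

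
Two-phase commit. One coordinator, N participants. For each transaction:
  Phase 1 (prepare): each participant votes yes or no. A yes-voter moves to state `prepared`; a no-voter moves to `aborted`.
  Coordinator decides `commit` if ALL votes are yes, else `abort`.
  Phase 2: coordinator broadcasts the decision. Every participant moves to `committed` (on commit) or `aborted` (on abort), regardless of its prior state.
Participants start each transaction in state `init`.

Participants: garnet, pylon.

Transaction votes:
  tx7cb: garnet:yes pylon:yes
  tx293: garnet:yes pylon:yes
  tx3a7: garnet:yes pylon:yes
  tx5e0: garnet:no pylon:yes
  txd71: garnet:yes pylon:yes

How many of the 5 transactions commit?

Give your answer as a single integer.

Answer: 4

Derivation:
tx7cb: all yes -> commit (commits=1)
tx293: all yes -> commit (commits=2)
tx3a7: all yes -> commit (commits=3)
tx5e0: no from garnet -> abort (commits=3)
txd71: all yes -> commit (commits=4)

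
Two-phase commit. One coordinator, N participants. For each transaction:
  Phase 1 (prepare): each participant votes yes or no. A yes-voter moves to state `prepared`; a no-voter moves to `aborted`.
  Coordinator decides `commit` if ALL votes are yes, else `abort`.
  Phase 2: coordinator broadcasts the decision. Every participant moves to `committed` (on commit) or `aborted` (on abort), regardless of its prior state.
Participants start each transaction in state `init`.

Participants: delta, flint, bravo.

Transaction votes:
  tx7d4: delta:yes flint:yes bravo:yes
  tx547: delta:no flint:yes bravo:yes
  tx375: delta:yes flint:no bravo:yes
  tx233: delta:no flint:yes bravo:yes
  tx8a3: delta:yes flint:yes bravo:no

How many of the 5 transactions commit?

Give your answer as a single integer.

Answer: 1

Derivation:
tx7d4: all yes -> commit (commits=1)
tx547: no from delta -> abort (commits=1)
tx375: no from flint -> abort (commits=1)
tx233: no from delta -> abort (commits=1)
tx8a3: no from bravo -> abort (commits=1)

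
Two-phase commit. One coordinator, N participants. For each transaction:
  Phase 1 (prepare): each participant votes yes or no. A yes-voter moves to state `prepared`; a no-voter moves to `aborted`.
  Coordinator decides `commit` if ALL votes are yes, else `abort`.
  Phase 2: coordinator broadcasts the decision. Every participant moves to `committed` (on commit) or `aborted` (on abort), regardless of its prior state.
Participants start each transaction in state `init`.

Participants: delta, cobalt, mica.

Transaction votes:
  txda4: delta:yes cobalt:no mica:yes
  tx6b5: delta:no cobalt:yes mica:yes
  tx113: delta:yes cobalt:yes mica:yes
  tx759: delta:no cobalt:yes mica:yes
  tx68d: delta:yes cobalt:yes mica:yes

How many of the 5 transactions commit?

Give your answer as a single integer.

Answer: 2

Derivation:
txda4: no from cobalt -> abort (commits=0)
tx6b5: no from delta -> abort (commits=0)
tx113: all yes -> commit (commits=1)
tx759: no from delta -> abort (commits=1)
tx68d: all yes -> commit (commits=2)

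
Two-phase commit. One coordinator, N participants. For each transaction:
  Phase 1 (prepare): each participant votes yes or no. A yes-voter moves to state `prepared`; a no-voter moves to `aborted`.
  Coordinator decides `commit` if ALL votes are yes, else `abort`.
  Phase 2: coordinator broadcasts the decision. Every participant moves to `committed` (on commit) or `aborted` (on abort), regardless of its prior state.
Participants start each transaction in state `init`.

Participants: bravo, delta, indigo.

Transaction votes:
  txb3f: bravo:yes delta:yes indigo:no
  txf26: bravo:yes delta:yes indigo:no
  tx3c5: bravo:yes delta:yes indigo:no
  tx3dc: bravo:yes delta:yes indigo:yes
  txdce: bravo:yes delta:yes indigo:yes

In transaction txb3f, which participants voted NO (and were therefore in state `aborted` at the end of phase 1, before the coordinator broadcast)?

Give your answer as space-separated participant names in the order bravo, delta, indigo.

Txn txb3f phase 1: bravo yes -> prepared; delta yes -> prepared; indigo no -> aborted

Answer: indigo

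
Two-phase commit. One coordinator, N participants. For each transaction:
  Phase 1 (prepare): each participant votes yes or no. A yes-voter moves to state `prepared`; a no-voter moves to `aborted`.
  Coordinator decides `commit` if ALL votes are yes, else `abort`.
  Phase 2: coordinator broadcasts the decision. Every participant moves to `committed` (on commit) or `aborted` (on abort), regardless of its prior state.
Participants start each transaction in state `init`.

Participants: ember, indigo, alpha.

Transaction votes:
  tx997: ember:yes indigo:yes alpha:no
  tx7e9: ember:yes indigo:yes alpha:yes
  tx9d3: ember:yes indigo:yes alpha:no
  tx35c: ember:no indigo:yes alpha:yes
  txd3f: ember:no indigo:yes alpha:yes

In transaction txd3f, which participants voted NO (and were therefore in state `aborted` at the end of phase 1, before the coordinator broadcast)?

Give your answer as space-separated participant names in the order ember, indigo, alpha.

Txn txd3f phase 1: ember no -> aborted; indigo yes -> prepared; alpha yes -> prepared

Answer: ember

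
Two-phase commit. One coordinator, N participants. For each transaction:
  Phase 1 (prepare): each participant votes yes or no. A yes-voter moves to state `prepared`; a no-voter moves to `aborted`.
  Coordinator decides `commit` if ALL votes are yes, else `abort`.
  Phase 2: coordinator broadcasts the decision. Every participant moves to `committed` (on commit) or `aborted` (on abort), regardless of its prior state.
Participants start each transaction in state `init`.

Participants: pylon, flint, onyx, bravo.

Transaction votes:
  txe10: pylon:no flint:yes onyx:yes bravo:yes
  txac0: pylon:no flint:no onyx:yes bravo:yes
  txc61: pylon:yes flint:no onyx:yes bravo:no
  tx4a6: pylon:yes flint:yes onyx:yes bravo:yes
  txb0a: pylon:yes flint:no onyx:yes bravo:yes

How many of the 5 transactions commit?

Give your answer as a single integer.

txe10: no from pylon -> abort (commits=0)
txac0: no from pylon, flint -> abort (commits=0)
txc61: no from flint, bravo -> abort (commits=0)
tx4a6: all yes -> commit (commits=1)
txb0a: no from flint -> abort (commits=1)

Answer: 1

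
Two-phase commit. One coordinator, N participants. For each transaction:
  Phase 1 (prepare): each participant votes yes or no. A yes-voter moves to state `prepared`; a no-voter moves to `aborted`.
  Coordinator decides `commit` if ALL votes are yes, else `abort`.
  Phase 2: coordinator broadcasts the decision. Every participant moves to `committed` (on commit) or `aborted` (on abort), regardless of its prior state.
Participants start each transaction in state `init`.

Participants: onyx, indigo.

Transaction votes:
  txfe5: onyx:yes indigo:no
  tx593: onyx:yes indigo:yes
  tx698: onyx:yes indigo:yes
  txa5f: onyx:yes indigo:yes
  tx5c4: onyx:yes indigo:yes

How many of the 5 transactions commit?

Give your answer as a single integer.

Answer: 4

Derivation:
txfe5: no from indigo -> abort (commits=0)
tx593: all yes -> commit (commits=1)
tx698: all yes -> commit (commits=2)
txa5f: all yes -> commit (commits=3)
tx5c4: all yes -> commit (commits=4)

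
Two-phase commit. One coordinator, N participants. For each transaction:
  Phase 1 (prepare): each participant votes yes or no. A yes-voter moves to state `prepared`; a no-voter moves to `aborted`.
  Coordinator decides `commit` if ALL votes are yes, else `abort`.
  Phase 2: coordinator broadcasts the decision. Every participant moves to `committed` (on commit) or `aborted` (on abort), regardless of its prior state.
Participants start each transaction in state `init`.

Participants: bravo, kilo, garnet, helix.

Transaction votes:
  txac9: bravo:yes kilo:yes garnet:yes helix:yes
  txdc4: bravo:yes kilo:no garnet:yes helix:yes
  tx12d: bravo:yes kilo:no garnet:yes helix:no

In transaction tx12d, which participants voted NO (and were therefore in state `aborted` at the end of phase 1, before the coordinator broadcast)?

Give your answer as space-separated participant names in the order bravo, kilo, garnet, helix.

Txn tx12d phase 1: bravo yes -> prepared; kilo no -> aborted; garnet yes -> prepared; helix no -> aborted

Answer: kilo helix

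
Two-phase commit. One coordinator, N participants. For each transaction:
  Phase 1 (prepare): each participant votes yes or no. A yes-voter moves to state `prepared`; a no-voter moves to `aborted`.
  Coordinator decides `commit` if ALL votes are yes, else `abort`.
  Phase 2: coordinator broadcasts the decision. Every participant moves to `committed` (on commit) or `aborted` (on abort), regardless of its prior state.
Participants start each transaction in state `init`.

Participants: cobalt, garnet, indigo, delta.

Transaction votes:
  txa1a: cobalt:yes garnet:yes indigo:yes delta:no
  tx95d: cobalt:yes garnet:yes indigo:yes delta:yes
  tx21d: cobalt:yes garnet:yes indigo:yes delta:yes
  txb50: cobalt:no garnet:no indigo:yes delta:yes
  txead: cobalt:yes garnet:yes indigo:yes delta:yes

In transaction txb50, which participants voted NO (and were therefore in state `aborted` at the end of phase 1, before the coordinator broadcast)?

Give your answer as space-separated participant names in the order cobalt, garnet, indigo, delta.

Answer: cobalt garnet

Derivation:
Txn txb50 phase 1: cobalt no -> aborted; garnet no -> aborted; indigo yes -> prepared; delta yes -> prepared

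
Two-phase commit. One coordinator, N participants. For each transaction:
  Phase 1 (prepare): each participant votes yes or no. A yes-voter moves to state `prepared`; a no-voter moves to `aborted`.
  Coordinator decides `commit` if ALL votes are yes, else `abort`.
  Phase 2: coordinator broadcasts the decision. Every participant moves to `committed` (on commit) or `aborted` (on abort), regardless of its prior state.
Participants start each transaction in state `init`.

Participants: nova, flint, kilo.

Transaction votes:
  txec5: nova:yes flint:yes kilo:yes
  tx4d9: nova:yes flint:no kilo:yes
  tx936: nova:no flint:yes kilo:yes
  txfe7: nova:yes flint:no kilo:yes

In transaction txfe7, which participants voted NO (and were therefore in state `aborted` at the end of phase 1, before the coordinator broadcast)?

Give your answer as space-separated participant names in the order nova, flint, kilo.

Answer: flint

Derivation:
Txn txfe7 phase 1: nova yes -> prepared; flint no -> aborted; kilo yes -> prepared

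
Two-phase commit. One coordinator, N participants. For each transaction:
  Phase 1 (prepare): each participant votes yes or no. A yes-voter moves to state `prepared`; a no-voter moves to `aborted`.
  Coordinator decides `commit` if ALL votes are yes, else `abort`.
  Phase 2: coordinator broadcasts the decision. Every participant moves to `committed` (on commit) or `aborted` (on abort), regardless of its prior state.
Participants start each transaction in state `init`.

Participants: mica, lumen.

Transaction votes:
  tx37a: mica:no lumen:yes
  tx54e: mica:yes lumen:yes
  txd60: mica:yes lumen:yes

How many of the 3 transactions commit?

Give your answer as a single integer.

tx37a: no from mica -> abort (commits=0)
tx54e: all yes -> commit (commits=1)
txd60: all yes -> commit (commits=2)

Answer: 2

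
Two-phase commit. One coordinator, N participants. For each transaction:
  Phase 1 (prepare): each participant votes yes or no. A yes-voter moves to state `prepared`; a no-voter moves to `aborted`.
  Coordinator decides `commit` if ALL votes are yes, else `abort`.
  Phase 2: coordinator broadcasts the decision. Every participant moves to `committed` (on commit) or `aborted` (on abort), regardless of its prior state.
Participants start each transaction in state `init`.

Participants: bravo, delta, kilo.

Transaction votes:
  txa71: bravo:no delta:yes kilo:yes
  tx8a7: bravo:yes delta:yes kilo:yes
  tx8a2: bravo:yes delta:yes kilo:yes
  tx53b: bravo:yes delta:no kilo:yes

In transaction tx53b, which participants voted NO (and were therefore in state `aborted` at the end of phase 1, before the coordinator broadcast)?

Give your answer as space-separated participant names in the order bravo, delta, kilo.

Txn tx53b phase 1: bravo yes -> prepared; delta no -> aborted; kilo yes -> prepared

Answer: delta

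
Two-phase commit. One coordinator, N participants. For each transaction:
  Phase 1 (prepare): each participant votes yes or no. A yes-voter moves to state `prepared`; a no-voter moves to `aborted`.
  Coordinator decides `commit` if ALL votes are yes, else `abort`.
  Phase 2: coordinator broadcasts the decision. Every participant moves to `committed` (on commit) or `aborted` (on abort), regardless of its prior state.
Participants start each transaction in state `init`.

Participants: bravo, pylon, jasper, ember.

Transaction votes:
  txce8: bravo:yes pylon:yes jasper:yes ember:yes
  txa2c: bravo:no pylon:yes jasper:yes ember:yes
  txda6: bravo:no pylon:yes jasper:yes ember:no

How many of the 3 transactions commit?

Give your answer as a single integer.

txce8: all yes -> commit (commits=1)
txa2c: no from bravo -> abort (commits=1)
txda6: no from bravo, ember -> abort (commits=1)

Answer: 1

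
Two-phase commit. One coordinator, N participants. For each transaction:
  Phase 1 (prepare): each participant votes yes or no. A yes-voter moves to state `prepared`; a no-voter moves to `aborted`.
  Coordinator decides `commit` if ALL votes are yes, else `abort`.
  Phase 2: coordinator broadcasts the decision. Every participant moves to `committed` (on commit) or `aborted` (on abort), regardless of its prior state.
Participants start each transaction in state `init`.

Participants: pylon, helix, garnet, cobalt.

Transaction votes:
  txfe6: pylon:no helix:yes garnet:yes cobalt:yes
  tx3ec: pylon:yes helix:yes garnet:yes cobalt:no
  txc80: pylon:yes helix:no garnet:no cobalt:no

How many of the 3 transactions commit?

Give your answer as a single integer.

Answer: 0

Derivation:
txfe6: no from pylon -> abort (commits=0)
tx3ec: no from cobalt -> abort (commits=0)
txc80: no from helix, garnet, cobalt -> abort (commits=0)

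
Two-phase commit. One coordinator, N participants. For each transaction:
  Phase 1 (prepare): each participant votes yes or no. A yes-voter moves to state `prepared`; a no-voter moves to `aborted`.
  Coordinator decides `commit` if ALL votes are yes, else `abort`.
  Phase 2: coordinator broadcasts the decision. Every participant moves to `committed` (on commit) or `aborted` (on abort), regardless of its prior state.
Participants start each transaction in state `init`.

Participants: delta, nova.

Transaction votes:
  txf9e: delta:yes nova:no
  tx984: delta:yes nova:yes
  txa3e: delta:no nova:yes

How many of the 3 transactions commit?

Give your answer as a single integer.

Answer: 1

Derivation:
txf9e: no from nova -> abort (commits=0)
tx984: all yes -> commit (commits=1)
txa3e: no from delta -> abort (commits=1)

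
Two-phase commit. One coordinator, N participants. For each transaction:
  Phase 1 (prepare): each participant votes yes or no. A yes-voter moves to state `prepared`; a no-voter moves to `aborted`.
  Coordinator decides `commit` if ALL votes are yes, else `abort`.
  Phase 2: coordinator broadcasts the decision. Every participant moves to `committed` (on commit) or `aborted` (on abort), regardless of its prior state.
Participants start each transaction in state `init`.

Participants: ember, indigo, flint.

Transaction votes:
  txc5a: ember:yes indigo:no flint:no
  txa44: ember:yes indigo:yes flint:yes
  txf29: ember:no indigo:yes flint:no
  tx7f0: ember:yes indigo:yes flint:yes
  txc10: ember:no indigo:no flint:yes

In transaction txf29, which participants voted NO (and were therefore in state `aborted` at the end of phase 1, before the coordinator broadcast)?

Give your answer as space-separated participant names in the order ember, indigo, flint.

Answer: ember flint

Derivation:
Txn txf29 phase 1: ember no -> aborted; indigo yes -> prepared; flint no -> aborted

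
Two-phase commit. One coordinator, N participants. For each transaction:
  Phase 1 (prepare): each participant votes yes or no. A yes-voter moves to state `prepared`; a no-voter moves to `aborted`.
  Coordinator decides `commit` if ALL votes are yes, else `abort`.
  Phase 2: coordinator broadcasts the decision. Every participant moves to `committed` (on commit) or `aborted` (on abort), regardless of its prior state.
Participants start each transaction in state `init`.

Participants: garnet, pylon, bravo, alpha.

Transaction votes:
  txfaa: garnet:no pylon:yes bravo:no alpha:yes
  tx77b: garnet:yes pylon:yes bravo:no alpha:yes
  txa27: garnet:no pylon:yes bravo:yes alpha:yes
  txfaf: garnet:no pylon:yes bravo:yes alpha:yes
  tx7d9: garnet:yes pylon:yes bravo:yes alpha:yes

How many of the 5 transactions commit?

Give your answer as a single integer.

txfaa: no from garnet, bravo -> abort (commits=0)
tx77b: no from bravo -> abort (commits=0)
txa27: no from garnet -> abort (commits=0)
txfaf: no from garnet -> abort (commits=0)
tx7d9: all yes -> commit (commits=1)

Answer: 1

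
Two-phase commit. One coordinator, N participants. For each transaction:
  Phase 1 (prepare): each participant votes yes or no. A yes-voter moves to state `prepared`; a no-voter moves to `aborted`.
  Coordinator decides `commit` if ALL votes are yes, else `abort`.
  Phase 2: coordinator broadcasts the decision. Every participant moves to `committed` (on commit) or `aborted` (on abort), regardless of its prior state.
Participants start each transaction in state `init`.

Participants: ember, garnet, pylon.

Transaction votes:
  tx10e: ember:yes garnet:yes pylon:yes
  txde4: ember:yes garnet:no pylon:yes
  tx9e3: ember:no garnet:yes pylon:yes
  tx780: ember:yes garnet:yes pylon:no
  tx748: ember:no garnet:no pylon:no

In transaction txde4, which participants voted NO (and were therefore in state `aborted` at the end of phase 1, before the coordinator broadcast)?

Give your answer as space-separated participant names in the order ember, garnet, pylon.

Answer: garnet

Derivation:
Txn txde4 phase 1: ember yes -> prepared; garnet no -> aborted; pylon yes -> prepared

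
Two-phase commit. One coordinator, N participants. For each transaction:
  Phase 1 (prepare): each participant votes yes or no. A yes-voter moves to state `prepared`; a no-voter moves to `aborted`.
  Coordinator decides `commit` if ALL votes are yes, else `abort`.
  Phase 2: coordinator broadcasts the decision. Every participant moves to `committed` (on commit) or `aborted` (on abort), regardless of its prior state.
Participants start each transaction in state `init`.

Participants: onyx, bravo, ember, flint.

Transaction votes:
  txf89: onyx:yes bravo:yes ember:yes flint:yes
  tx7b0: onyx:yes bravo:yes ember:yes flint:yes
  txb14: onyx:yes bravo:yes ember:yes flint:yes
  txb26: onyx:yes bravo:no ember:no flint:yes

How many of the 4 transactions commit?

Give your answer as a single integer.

Answer: 3

Derivation:
txf89: all yes -> commit (commits=1)
tx7b0: all yes -> commit (commits=2)
txb14: all yes -> commit (commits=3)
txb26: no from bravo, ember -> abort (commits=3)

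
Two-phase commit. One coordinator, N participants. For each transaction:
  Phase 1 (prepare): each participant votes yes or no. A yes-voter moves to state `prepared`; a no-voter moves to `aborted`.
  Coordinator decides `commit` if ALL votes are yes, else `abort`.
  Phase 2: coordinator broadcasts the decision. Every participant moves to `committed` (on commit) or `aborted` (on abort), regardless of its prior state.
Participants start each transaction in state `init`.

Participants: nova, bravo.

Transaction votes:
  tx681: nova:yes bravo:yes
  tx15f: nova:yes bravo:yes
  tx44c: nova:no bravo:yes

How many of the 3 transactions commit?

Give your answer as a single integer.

Answer: 2

Derivation:
tx681: all yes -> commit (commits=1)
tx15f: all yes -> commit (commits=2)
tx44c: no from nova -> abort (commits=2)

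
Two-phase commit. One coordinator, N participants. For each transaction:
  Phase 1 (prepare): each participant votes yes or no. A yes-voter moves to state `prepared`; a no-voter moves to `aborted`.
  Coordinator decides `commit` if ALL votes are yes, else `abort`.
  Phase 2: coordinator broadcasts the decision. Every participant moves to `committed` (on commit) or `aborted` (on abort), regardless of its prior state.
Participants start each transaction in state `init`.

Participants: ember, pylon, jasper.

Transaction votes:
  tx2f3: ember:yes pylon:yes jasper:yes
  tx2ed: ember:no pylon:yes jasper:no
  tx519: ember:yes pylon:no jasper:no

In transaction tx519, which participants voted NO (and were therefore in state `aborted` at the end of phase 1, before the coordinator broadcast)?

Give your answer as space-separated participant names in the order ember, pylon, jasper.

Answer: pylon jasper

Derivation:
Txn tx519 phase 1: ember yes -> prepared; pylon no -> aborted; jasper no -> aborted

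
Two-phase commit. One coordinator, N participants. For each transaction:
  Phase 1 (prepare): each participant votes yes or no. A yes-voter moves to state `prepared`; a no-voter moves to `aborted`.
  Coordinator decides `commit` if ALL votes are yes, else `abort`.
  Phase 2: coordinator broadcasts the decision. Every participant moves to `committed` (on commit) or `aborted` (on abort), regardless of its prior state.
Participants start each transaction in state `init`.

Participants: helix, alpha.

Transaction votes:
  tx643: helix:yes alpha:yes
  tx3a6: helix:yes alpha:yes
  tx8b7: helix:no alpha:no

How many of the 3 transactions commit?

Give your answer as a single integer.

Answer: 2

Derivation:
tx643: all yes -> commit (commits=1)
tx3a6: all yes -> commit (commits=2)
tx8b7: no from helix, alpha -> abort (commits=2)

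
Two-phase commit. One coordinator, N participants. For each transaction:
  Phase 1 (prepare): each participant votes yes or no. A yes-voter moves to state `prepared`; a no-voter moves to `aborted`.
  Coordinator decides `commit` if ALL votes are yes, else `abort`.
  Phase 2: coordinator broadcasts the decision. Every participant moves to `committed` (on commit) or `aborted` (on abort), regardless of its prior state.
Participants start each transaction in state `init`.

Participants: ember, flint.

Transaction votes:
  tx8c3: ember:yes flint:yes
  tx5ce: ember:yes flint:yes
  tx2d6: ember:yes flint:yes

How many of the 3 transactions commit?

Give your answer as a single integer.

tx8c3: all yes -> commit (commits=1)
tx5ce: all yes -> commit (commits=2)
tx2d6: all yes -> commit (commits=3)

Answer: 3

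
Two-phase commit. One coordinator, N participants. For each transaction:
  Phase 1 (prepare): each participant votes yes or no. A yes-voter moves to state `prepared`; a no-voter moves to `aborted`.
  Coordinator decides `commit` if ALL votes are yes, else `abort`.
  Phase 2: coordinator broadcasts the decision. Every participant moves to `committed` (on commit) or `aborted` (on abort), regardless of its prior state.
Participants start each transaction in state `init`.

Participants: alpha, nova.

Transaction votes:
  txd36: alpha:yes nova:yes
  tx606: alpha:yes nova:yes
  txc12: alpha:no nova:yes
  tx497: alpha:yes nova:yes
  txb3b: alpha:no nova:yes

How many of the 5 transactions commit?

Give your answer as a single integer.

Answer: 3

Derivation:
txd36: all yes -> commit (commits=1)
tx606: all yes -> commit (commits=2)
txc12: no from alpha -> abort (commits=2)
tx497: all yes -> commit (commits=3)
txb3b: no from alpha -> abort (commits=3)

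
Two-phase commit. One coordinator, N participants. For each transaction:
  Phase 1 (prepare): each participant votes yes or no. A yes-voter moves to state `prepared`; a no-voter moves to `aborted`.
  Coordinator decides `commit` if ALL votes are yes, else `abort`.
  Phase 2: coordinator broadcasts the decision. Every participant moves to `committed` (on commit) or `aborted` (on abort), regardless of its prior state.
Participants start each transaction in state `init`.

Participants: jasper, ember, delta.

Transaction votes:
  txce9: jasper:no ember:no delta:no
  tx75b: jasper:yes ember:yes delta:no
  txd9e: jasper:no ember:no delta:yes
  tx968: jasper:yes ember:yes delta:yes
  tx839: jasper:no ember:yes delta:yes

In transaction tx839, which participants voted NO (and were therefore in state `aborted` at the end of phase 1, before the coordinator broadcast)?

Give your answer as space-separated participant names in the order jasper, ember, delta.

Txn tx839 phase 1: jasper no -> aborted; ember yes -> prepared; delta yes -> prepared

Answer: jasper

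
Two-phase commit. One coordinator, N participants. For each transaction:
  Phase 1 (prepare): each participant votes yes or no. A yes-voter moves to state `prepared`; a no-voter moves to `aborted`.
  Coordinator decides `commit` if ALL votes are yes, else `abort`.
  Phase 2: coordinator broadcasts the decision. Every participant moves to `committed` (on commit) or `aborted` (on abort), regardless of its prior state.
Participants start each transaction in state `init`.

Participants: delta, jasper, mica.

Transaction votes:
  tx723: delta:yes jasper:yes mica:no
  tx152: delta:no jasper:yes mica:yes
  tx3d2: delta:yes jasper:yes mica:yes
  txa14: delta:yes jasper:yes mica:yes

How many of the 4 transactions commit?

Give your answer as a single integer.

tx723: no from mica -> abort (commits=0)
tx152: no from delta -> abort (commits=0)
tx3d2: all yes -> commit (commits=1)
txa14: all yes -> commit (commits=2)

Answer: 2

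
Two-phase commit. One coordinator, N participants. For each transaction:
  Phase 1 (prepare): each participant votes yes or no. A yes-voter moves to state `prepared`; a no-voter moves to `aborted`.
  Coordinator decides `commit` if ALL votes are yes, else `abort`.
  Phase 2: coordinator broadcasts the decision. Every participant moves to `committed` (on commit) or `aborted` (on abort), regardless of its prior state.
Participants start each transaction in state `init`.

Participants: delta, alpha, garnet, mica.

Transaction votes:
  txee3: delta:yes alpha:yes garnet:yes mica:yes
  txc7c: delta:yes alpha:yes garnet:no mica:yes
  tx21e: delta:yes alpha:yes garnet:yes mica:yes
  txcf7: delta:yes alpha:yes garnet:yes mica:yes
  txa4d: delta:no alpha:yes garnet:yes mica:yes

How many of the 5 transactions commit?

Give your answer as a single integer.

Answer: 3

Derivation:
txee3: all yes -> commit (commits=1)
txc7c: no from garnet -> abort (commits=1)
tx21e: all yes -> commit (commits=2)
txcf7: all yes -> commit (commits=3)
txa4d: no from delta -> abort (commits=3)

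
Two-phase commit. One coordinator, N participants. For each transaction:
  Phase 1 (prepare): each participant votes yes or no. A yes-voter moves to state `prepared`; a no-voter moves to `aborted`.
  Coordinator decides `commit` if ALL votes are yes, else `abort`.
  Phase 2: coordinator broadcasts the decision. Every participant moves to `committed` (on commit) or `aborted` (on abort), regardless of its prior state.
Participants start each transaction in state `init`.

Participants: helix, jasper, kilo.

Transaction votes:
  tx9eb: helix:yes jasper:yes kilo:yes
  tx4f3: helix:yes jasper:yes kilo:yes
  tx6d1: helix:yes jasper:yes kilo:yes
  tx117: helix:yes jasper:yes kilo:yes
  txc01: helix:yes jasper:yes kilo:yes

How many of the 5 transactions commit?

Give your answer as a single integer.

tx9eb: all yes -> commit (commits=1)
tx4f3: all yes -> commit (commits=2)
tx6d1: all yes -> commit (commits=3)
tx117: all yes -> commit (commits=4)
txc01: all yes -> commit (commits=5)

Answer: 5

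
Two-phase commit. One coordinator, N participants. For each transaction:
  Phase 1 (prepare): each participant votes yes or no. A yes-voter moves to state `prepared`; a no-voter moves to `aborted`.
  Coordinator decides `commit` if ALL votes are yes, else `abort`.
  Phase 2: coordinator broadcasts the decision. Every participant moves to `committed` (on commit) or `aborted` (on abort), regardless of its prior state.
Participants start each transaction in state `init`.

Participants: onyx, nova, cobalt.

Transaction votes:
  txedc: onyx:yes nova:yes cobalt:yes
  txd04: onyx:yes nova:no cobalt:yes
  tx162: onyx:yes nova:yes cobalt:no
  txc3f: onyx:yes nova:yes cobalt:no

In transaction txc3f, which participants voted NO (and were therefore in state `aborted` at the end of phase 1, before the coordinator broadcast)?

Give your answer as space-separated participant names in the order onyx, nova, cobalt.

Txn txc3f phase 1: onyx yes -> prepared; nova yes -> prepared; cobalt no -> aborted

Answer: cobalt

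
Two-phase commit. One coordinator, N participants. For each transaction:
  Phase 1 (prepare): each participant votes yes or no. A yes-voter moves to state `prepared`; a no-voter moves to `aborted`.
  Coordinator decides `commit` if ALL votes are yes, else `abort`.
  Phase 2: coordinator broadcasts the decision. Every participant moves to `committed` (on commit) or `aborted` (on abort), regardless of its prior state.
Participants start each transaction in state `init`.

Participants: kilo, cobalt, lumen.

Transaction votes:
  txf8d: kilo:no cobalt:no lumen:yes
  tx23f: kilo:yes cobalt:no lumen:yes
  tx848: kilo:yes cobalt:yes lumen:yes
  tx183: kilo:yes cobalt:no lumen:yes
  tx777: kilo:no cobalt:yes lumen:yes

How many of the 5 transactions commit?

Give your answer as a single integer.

txf8d: no from kilo, cobalt -> abort (commits=0)
tx23f: no from cobalt -> abort (commits=0)
tx848: all yes -> commit (commits=1)
tx183: no from cobalt -> abort (commits=1)
tx777: no from kilo -> abort (commits=1)

Answer: 1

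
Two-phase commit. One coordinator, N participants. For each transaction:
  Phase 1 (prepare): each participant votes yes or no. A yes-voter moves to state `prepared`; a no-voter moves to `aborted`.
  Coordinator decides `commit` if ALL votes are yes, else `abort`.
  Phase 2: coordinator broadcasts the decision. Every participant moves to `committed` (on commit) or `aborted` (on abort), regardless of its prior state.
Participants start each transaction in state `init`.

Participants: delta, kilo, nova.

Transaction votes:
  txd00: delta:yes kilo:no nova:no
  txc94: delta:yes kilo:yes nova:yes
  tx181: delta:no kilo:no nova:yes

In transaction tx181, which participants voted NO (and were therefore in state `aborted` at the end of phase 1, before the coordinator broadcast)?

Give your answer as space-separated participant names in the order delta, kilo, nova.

Answer: delta kilo

Derivation:
Txn tx181 phase 1: delta no -> aborted; kilo no -> aborted; nova yes -> prepared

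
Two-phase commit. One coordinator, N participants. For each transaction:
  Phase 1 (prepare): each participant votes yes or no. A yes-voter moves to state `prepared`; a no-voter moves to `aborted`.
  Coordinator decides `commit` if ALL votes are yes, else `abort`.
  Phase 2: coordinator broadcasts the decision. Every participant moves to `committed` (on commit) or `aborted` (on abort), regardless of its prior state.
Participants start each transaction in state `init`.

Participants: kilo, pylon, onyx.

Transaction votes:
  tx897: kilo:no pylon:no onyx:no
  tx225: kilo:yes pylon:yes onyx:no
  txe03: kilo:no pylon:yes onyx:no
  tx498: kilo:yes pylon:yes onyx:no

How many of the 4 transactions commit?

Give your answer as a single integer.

tx897: no from kilo, pylon, onyx -> abort (commits=0)
tx225: no from onyx -> abort (commits=0)
txe03: no from kilo, onyx -> abort (commits=0)
tx498: no from onyx -> abort (commits=0)

Answer: 0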